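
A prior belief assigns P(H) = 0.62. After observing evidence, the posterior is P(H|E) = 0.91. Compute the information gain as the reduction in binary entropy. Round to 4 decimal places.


H(prior) = -0.62*log2(0.62) - 0.38*log2(0.38)
= 0.958
H(post) = -0.91*log2(0.91) - 0.09*log2(0.09)
= 0.4365
IG = 0.958 - 0.4365 = 0.5216

0.5216


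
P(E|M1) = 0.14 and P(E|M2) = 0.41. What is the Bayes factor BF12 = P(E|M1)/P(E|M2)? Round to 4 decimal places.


Bayes factor BF12 = P(E|M1) / P(E|M2)
= 0.14 / 0.41
= 0.3415

0.3415


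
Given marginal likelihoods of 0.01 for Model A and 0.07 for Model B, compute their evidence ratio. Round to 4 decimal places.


Ratio = ML(A) / ML(B) = 0.01/0.07
= 0.1429

0.1429


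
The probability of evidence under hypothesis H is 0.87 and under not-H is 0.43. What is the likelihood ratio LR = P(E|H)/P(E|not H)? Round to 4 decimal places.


LR = 0.87 / 0.43
= 2.0233

2.0233


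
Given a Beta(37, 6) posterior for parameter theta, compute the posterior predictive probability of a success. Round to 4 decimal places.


For a Beta-Bernoulli model, the predictive probability is the mean:
P(success) = 37/(37+6) = 37/43 = 0.8605

0.8605


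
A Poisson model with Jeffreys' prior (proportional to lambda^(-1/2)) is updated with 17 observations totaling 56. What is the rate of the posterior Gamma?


Posterior = Gamma(0.5 + S, n)
= Gamma(0.5 + 56, 17)
Posterior rate = 0 + n = 17

17.0


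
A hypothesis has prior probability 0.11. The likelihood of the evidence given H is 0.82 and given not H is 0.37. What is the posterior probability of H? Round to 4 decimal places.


Using Bayes' theorem:
P(E) = 0.11 * 0.82 + 0.89 * 0.37
P(E) = 0.4195
P(H|E) = (0.11 * 0.82) / 0.4195 = 0.215

0.215


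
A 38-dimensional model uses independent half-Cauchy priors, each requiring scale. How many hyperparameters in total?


Per parameter: 1 (scale).
Total = 38 * 1 = 38

38


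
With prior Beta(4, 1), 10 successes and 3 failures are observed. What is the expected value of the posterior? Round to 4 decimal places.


Posterior = Beta(14, 4)
E[theta] = alpha/(alpha+beta)
= 14/18 = 0.7778

0.7778


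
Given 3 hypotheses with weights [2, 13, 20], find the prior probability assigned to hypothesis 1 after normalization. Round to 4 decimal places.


To normalize, divide each weight by the sum of all weights.
Sum = 35
Prior(H1) = 2/35 = 0.0571

0.0571


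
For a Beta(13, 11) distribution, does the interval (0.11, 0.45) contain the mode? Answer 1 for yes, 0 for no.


Mode of Beta(a,b) = (a-1)/(a+b-2)
= (13-1)/(13+11-2) = 0.5455
Check: 0.11 <= 0.5455 <= 0.45?
Result: 0

0


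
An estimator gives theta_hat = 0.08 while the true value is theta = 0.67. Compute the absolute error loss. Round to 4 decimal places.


The absolute error loss is |theta_hat - theta|
= |0.08 - 0.67|
= 0.59

0.59


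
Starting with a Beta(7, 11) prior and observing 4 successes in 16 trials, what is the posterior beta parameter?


Posterior beta = prior beta + failures
Failures = 16 - 4 = 12
beta_post = 11 + 12 = 23

23


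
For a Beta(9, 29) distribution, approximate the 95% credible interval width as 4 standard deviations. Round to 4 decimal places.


Variance of Beta(a,b) = ab / ((a+b)^2 * (a+b+1))
= 9*29 / ((38)^2 * 39)
= 0.0046
SD = sqrt(0.0046) = 0.0681
Width = 4 * SD = 0.2723

0.2723


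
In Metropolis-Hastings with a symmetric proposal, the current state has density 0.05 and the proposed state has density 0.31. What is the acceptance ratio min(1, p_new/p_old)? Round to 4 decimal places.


Ratio = p_new / p_old = 0.31 / 0.05 = 6.2
Acceptance = min(1, 6.2) = 1.0

1.0


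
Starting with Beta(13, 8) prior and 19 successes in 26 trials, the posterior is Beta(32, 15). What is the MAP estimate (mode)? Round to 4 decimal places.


The mode of Beta(a, b) when a > 1 and b > 1 is (a-1)/(a+b-2)
= (32 - 1) / (32 + 15 - 2)
= 31 / 45
= 0.6889

0.6889


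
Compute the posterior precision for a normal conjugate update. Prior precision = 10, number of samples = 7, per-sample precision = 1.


tau_post = tau_0 + n * tau
= 10 + 7 * 1 = 17

17


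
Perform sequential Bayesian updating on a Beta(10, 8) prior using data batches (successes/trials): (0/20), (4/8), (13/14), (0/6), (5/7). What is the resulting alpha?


Accumulate successes: 22
Posterior alpha = prior alpha + sum of successes
= 10 + 22 = 32

32


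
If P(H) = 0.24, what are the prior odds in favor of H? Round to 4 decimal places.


Prior odds = P(H) / (1 - P(H))
= 0.24 / 0.76
= 0.3158

0.3158


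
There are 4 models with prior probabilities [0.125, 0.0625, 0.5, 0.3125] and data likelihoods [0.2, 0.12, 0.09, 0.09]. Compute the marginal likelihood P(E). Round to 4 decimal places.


P(E) = sum over models of P(M_i) * P(E|M_i)
= 0.125*0.2 + 0.0625*0.12 + 0.5*0.09 + 0.3125*0.09
= 0.1056

0.1056


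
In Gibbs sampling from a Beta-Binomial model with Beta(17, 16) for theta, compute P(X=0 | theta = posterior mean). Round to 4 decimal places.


Posterior mean = alpha/(alpha+beta) = 17/33 = 0.5152
P(X=0|theta=mean) = 1 - theta = 0.4848

0.4848


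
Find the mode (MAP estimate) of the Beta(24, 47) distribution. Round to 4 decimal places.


For Beta(a,b) with a,b > 1:
Mode = (a-1)/(a+b-2) = (24-1)/(71-2)
= 23/69 = 0.3333

0.3333


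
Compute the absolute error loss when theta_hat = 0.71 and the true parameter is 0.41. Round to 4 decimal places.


L = |theta_hat - theta_true|
= |0.71 - 0.41| = 0.3

0.3


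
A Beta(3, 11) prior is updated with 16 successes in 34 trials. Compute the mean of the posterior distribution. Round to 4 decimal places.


After update: Beta(19, 29)
Mean = 19 / (19 + 29) = 19 / 48
= 0.3958

0.3958


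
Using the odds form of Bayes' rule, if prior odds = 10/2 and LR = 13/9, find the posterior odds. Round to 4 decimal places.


Bayes' rule in odds form: posterior odds = prior odds * LR
= (10 * 13) / (2 * 9)
= 130/18 = 7.2222

7.2222


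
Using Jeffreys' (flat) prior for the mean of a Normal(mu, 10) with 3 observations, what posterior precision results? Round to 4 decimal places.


Flat prior means prior precision is 0.
Posterior precision = n / sigma^2 = 3/10 = 0.3

0.3


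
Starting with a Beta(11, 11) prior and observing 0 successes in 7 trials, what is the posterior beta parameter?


Posterior beta = prior beta + failures
Failures = 7 - 0 = 7
beta_post = 11 + 7 = 18

18


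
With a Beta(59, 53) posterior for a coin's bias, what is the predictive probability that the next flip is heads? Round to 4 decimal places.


The predictive probability equals the posterior mean.
P(next = heads) = alpha / (alpha + beta)
= 59 / 112 = 0.5268

0.5268


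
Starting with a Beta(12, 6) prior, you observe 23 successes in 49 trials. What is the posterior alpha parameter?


For a Beta-Binomial conjugate model:
Posterior alpha = prior alpha + number of successes
= 12 + 23 = 35

35


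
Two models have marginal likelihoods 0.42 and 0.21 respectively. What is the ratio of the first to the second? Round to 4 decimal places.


Evidence ratio = 0.42 / 0.21
= 2.0

2.0


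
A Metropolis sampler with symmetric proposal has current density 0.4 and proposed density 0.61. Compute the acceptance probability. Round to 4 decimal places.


For symmetric proposals, acceptance = min(1, pi(x*)/pi(x))
= min(1, 0.61/0.4)
= min(1, 1.525) = 1.0

1.0


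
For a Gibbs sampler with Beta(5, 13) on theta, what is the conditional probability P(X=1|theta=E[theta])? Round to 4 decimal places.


E[theta] = 5/(5+13) = 0.2778
P(X=1|theta) = theta = 0.2778

0.2778


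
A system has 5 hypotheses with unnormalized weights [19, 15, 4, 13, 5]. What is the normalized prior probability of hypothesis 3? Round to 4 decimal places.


The normalized prior is the weight divided by the total.
Total weight = 56
P(H3) = 4 / 56 = 0.0714

0.0714


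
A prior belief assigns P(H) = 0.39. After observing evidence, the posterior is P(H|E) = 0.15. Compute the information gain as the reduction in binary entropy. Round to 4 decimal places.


H(prior) = -0.39*log2(0.39) - 0.61*log2(0.61)
= 0.9648
H(post) = -0.15*log2(0.15) - 0.85*log2(0.85)
= 0.6098
IG = 0.9648 - 0.6098 = 0.355

0.355


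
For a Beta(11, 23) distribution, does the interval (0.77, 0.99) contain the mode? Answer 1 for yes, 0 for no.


Mode of Beta(a,b) = (a-1)/(a+b-2)
= (11-1)/(11+23-2) = 0.3125
Check: 0.77 <= 0.3125 <= 0.99?
Result: 0

0


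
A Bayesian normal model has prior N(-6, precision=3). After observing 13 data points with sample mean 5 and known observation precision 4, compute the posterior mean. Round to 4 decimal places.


Posterior mean = (prior_precision * prior_mean + n * data_precision * data_mean) / (prior_precision + n * data_precision)
Numerator = 3*-6 + 13*4*5 = 242
Denominator = 3 + 13*4 = 55
Posterior mean = 4.4

4.4


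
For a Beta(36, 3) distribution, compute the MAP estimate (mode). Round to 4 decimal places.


MAP = mode = (a-1)/(a+b-2)
= (36-1)/(36+3-2)
= 35/37 = 0.9459

0.9459


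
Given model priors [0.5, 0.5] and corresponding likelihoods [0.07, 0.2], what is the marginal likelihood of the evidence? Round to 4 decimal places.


P(E) = sum_i P(M_i) P(E|M_i)
= 0.035 + 0.1
= 0.135

0.135


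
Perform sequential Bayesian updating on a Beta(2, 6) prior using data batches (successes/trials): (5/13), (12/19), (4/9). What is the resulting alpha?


Accumulate successes: 21
Posterior alpha = prior alpha + sum of successes
= 2 + 21 = 23

23


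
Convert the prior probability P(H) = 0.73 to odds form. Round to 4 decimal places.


P(not H) = 1 - 0.73 = 0.27
Odds = 0.73 / 0.27 = 2.7037

2.7037


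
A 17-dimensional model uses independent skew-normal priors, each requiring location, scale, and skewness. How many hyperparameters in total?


Per parameter: 3 (location, scale, and skewness).
Total = 17 * 3 = 51

51


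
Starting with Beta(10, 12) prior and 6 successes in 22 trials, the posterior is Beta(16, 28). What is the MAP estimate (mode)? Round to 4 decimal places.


The mode of Beta(a, b) when a > 1 and b > 1 is (a-1)/(a+b-2)
= (16 - 1) / (16 + 28 - 2)
= 15 / 42
= 0.3571

0.3571


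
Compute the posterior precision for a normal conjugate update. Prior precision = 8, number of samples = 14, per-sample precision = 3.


tau_post = tau_0 + n * tau
= 8 + 14 * 3 = 50

50


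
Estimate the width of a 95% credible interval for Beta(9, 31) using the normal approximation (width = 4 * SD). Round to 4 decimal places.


For Beta(a,b): Var = ab/((a+b)^2(a+b+1))
Var = 0.0043, SD = 0.0652
Approximate 95% CI width = 4 * 0.0652 = 0.2609

0.2609


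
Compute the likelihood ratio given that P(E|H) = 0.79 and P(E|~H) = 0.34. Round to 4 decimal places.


LR = P(E|H) / P(E|~H)
= 0.79 / 0.34 = 2.3235

2.3235


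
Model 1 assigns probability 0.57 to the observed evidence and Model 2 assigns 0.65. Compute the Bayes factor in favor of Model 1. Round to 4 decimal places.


BF = P(data|M1) / P(data|M2)
= 0.57 / 0.65 = 0.8769

0.8769


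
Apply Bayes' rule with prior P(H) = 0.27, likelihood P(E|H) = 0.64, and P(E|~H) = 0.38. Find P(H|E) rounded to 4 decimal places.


Step 1: Compute marginal P(E) = P(E|H)P(H) + P(E|~H)P(~H)
= 0.64*0.27 + 0.38*0.73 = 0.4502
Step 2: P(H|E) = P(E|H)P(H)/P(E) = 0.1728/0.4502
= 0.3838

0.3838


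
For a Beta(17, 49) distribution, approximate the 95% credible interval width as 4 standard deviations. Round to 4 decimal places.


Variance of Beta(a,b) = ab / ((a+b)^2 * (a+b+1))
= 17*49 / ((66)^2 * 67)
= 0.0029
SD = sqrt(0.0029) = 0.0534
Width = 4 * SD = 0.2137

0.2137


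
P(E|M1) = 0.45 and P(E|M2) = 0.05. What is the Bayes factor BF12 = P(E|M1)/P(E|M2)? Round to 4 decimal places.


Bayes factor BF12 = P(E|M1) / P(E|M2)
= 0.45 / 0.05
= 9.0

9.0


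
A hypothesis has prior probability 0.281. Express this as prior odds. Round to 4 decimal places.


Odds = P(H) / P(not H) = 0.281 / 0.719
= 0.3908

0.3908


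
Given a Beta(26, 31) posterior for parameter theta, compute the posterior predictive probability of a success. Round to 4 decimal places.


For a Beta-Bernoulli model, the predictive probability is the mean:
P(success) = 26/(26+31) = 26/57 = 0.4561

0.4561


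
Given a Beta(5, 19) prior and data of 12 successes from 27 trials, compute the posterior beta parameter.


Number of failures = 27 - 12 = 15
Posterior beta = 19 + 15 = 34

34


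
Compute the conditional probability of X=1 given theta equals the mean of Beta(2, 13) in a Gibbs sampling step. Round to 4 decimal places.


Mean of Beta(2, 13) = 0.1333
P(X=1 | theta=0.1333) = 0.1333

0.1333


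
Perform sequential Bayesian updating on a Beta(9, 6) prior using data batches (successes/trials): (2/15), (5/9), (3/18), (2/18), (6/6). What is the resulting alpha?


Accumulate successes: 18
Posterior alpha = prior alpha + sum of successes
= 9 + 18 = 27

27


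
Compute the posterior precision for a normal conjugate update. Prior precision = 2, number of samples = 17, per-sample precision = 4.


tau_post = tau_0 + n * tau
= 2 + 17 * 4 = 70

70


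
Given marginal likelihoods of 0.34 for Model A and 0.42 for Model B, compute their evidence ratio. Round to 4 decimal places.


Ratio = ML(A) / ML(B) = 0.34/0.42
= 0.8095

0.8095


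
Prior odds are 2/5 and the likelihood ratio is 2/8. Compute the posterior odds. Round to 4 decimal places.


Posterior odds = prior odds * likelihood ratio
= (2/5) * (2/8)
= 4 / 40
= 0.1

0.1


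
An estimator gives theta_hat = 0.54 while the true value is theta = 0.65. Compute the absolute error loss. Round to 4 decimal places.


The absolute error loss is |theta_hat - theta|
= |0.54 - 0.65|
= 0.11

0.11


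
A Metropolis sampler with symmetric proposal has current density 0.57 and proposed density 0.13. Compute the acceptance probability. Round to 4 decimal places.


For symmetric proposals, acceptance = min(1, pi(x*)/pi(x))
= min(1, 0.13/0.57)
= min(1, 0.2281) = 0.2281

0.2281


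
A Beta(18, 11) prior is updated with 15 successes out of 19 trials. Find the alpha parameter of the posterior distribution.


In the Beta-Binomial conjugate update:
alpha_post = alpha_prior + successes
= 18 + 15
= 33

33


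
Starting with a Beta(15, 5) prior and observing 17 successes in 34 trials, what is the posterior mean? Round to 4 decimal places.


Posterior parameters: alpha = 15 + 17 = 32
beta = 5 + 17 = 22
Posterior mean = alpha / (alpha + beta) = 32 / 54
= 0.5926

0.5926


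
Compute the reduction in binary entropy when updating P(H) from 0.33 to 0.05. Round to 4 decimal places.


H_before = -p*log2(p) - (1-p)*log2(1-p) for p=0.33: 0.9149
H_after for p=0.05: 0.2864
Reduction = 0.9149 - 0.2864 = 0.6285

0.6285


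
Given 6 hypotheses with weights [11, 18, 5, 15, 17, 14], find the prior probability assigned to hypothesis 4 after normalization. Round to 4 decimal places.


To normalize, divide each weight by the sum of all weights.
Sum = 80
Prior(H4) = 15/80 = 0.1875

0.1875


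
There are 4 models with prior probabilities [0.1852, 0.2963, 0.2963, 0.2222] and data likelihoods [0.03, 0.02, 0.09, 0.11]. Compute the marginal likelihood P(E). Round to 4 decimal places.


P(E) = sum over models of P(M_i) * P(E|M_i)
= 0.1852*0.03 + 0.2963*0.02 + 0.2963*0.09 + 0.2222*0.11
= 0.0626

0.0626


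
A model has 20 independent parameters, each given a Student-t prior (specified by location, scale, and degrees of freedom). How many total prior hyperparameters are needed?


Each Student-t prior needs 3 hyperparameters (location, scale, and degrees of freedom).
Total = 3 * 20 = 60

60


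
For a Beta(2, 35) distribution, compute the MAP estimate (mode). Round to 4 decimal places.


MAP = mode = (a-1)/(a+b-2)
= (2-1)/(2+35-2)
= 1/35 = 0.0286

0.0286


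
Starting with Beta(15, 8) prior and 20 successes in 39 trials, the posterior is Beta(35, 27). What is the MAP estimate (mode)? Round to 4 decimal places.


The mode of Beta(a, b) when a > 1 and b > 1 is (a-1)/(a+b-2)
= (35 - 1) / (35 + 27 - 2)
= 34 / 60
= 0.5667

0.5667


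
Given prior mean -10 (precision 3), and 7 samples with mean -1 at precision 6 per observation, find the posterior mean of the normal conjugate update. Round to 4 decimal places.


The posterior mean is a precision-weighted average of prior and data.
Post. prec. = 3 + 42 = 45
Post. mean = (-30 + -42)/45 = -72/45 = -1.6

-1.6


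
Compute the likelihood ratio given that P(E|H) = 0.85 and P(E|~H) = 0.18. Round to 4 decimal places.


LR = P(E|H) / P(E|~H)
= 0.85 / 0.18 = 4.7222

4.7222


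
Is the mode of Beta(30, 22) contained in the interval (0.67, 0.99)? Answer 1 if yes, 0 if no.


Mode = (a-1)/(a+b-2) = 29/50 = 0.58
Interval: (0.67, 0.99)
Contains mode? 0

0


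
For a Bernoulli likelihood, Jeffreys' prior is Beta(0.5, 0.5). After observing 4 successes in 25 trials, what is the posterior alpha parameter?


Jeffreys' prior for Bernoulli is Beta(0.5, 0.5).
Posterior is Beta(0.5 + k, 0.5 + n - k).
Posterior alpha = 0.5 + k = 0.5 + 4 = 4.5

4.5


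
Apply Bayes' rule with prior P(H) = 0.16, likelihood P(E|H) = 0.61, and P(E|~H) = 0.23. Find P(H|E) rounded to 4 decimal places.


Step 1: Compute marginal P(E) = P(E|H)P(H) + P(E|~H)P(~H)
= 0.61*0.16 + 0.23*0.84 = 0.2908
Step 2: P(H|E) = P(E|H)P(H)/P(E) = 0.0976/0.2908
= 0.3356

0.3356


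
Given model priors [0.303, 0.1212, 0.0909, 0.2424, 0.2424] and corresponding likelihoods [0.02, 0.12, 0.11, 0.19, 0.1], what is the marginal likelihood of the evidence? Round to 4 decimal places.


P(E) = sum_i P(M_i) P(E|M_i)
= 0.0061 + 0.0145 + 0.01 + 0.0461 + 0.0242
= 0.1009

0.1009


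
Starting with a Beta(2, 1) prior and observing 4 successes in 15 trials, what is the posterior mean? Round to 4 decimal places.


Posterior parameters: alpha = 2 + 4 = 6
beta = 1 + 11 = 12
Posterior mean = alpha / (alpha + beta) = 6 / 18
= 0.3333

0.3333


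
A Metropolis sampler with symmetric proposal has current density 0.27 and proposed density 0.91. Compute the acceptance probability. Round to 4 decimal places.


For symmetric proposals, acceptance = min(1, pi(x*)/pi(x))
= min(1, 0.91/0.27)
= min(1, 3.3704) = 1.0

1.0


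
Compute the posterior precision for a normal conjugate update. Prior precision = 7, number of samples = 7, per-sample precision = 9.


tau_post = tau_0 + n * tau
= 7 + 7 * 9 = 70

70


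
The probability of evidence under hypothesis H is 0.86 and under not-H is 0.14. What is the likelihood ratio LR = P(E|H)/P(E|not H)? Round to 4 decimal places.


LR = 0.86 / 0.14
= 6.1429

6.1429


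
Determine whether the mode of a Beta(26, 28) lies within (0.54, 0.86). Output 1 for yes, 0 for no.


First find the mode: (a-1)/(a+b-2) = 0.4808
Is 0.4808 in (0.54, 0.86)? 0

0


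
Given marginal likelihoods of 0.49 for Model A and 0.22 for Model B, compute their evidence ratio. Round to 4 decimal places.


Ratio = ML(A) / ML(B) = 0.49/0.22
= 2.2273

2.2273


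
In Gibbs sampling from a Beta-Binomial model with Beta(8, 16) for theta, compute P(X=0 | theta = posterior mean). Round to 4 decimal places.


Posterior mean = alpha/(alpha+beta) = 8/24 = 0.3333
P(X=0|theta=mean) = 1 - theta = 0.6667

0.6667


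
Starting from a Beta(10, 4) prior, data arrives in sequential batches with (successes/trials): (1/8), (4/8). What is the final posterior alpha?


In sequential Bayesian updating, we sum all successes.
Total successes = 5
Final alpha = 10 + 5 = 15

15


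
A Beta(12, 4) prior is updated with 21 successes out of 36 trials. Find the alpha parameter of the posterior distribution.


In the Beta-Binomial conjugate update:
alpha_post = alpha_prior + successes
= 12 + 21
= 33

33


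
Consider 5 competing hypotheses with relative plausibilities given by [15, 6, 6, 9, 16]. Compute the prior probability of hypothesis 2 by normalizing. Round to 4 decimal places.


Sum of weights = 15 + 6 + 6 + 9 + 16 = 52
Normalized prior for H2 = 6 / 52
= 0.1154

0.1154


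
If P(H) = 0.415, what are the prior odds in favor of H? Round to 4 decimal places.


Prior odds = P(H) / (1 - P(H))
= 0.415 / 0.585
= 0.7094

0.7094


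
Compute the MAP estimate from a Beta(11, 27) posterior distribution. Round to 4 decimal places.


MAP = mode of Beta distribution
= (alpha - 1)/(alpha + beta - 2)
= (11-1)/(11+27-2)
= 10/36 = 0.2778

0.2778


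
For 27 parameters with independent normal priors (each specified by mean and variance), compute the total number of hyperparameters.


A normal prior has 2 hyperparameters per parameter.
Total = 27 * 2 = 54

54


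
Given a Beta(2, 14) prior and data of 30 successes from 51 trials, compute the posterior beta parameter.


Number of failures = 51 - 30 = 21
Posterior beta = 14 + 21 = 35

35


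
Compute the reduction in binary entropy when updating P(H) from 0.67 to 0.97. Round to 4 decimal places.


H_before = -p*log2(p) - (1-p)*log2(1-p) for p=0.67: 0.9149
H_after for p=0.97: 0.1944
Reduction = 0.9149 - 0.1944 = 0.7205

0.7205


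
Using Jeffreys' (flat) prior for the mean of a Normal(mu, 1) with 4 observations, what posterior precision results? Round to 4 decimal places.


Flat prior means prior precision is 0.
Posterior precision = n / sigma^2 = 4/1 = 4.0

4.0


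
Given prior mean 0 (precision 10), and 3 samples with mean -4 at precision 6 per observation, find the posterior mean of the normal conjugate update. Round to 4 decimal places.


The posterior mean is a precision-weighted average of prior and data.
Post. prec. = 10 + 18 = 28
Post. mean = (0 + -72)/28 = -72/28 = -2.5714

-2.5714


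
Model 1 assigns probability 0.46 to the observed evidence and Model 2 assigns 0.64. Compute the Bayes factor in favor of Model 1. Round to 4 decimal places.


BF = P(data|M1) / P(data|M2)
= 0.46 / 0.64 = 0.7188

0.7188


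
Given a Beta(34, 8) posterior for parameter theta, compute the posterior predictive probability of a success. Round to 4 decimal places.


For a Beta-Bernoulli model, the predictive probability is the mean:
P(success) = 34/(34+8) = 34/42 = 0.8095

0.8095


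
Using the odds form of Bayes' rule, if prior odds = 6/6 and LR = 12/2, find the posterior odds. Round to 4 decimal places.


Bayes' rule in odds form: posterior odds = prior odds * LR
= (6 * 12) / (6 * 2)
= 72/12 = 6.0

6.0


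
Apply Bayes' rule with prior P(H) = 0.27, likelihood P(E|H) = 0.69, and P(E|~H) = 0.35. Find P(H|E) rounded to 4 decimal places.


Step 1: Compute marginal P(E) = P(E|H)P(H) + P(E|~H)P(~H)
= 0.69*0.27 + 0.35*0.73 = 0.4418
Step 2: P(H|E) = P(E|H)P(H)/P(E) = 0.1863/0.4418
= 0.4217

0.4217


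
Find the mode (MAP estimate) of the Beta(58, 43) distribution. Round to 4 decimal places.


For Beta(a,b) with a,b > 1:
Mode = (a-1)/(a+b-2) = (58-1)/(101-2)
= 57/99 = 0.5758

0.5758


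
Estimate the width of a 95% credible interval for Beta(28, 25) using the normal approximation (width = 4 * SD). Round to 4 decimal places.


For Beta(a,b): Var = ab/((a+b)^2(a+b+1))
Var = 0.0046, SD = 0.0679
Approximate 95% CI width = 4 * 0.0679 = 0.2717

0.2717


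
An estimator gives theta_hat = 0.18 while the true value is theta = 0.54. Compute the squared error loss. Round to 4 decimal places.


The squared error loss is (theta_hat - theta)^2
= (0.18 - 0.54)^2
= (-0.36)^2 = 0.1296

0.1296


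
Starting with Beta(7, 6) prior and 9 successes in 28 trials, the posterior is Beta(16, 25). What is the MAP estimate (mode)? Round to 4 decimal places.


The mode of Beta(a, b) when a > 1 and b > 1 is (a-1)/(a+b-2)
= (16 - 1) / (16 + 25 - 2)
= 15 / 39
= 0.3846

0.3846


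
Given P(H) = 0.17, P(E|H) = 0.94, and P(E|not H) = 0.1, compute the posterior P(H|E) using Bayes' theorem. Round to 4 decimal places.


By Bayes' theorem: P(H|E) = P(E|H)*P(H) / P(E)
P(E) = P(E|H)*P(H) + P(E|not H)*P(not H)
P(E) = 0.94*0.17 + 0.1*0.83 = 0.2428
P(H|E) = 0.94*0.17 / 0.2428 = 0.6582

0.6582


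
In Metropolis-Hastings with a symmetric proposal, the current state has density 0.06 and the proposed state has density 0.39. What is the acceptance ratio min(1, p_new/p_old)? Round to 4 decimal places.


Ratio = p_new / p_old = 0.39 / 0.06 = 6.5
Acceptance = min(1, 6.5) = 1.0

1.0


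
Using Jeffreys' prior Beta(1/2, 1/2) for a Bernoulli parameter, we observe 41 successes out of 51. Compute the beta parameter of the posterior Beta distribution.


Conjugate update: Beta(0.5 + k, 0.5 + n - k).
k = 41, n - k = 10
Posterior beta = 0.5 + (n - k) = 0.5 + 10 = 10.5

10.5


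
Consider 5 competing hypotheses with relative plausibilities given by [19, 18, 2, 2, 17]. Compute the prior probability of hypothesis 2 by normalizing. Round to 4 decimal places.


Sum of weights = 19 + 18 + 2 + 2 + 17 = 58
Normalized prior for H2 = 18 / 58
= 0.3103

0.3103


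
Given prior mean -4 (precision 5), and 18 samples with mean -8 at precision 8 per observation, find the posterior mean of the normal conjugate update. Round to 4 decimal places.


The posterior mean is a precision-weighted average of prior and data.
Post. prec. = 5 + 144 = 149
Post. mean = (-20 + -1152)/149 = -1172/149 = -7.8658

-7.8658


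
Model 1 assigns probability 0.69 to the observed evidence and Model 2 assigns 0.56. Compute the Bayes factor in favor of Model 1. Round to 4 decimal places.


BF = P(data|M1) / P(data|M2)
= 0.69 / 0.56 = 1.2321

1.2321


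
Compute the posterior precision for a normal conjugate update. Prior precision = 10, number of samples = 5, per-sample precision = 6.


tau_post = tau_0 + n * tau
= 10 + 5 * 6 = 40

40


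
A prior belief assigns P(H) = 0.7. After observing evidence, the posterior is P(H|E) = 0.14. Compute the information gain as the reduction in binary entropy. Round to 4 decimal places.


H(prior) = -0.7*log2(0.7) - 0.3*log2(0.3)
= 0.8813
H(post) = -0.14*log2(0.14) - 0.86*log2(0.86)
= 0.5842
IG = 0.8813 - 0.5842 = 0.2971

0.2971


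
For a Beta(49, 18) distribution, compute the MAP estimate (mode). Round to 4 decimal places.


MAP = mode = (a-1)/(a+b-2)
= (49-1)/(49+18-2)
= 48/65 = 0.7385

0.7385


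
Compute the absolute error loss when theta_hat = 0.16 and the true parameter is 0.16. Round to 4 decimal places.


L = |theta_hat - theta_true|
= |0.16 - 0.16| = 0.0

0.0


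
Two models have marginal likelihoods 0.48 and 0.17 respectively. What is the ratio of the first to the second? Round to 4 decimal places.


Evidence ratio = 0.48 / 0.17
= 2.8235

2.8235


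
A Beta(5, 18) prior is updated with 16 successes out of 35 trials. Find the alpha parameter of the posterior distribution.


In the Beta-Binomial conjugate update:
alpha_post = alpha_prior + successes
= 5 + 16
= 21

21


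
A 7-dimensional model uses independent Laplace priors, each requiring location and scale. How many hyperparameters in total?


Per parameter: 2 (location and scale).
Total = 7 * 2 = 14

14


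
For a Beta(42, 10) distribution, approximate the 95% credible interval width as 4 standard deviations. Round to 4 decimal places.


Variance of Beta(a,b) = ab / ((a+b)^2 * (a+b+1))
= 42*10 / ((52)^2 * 53)
= 0.0029
SD = sqrt(0.0029) = 0.0541
Width = 4 * SD = 0.2165

0.2165


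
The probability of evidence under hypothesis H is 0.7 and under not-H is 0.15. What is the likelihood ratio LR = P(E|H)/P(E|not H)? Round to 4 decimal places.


LR = 0.7 / 0.15
= 4.6667

4.6667


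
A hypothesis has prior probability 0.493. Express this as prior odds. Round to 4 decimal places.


Odds = P(H) / P(not H) = 0.493 / 0.507
= 0.9724

0.9724


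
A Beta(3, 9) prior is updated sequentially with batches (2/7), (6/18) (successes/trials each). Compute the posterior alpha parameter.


Sequential conjugate updating is equivalent to a single batch update.
Total successes across all batches = 8
alpha_posterior = alpha_prior + total_successes = 3 + 8
= 11

11


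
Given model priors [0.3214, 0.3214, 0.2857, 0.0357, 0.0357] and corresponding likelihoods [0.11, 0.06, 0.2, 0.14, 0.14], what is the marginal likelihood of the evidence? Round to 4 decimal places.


P(E) = sum_i P(M_i) P(E|M_i)
= 0.0354 + 0.0193 + 0.0571 + 0.005 + 0.005
= 0.1218

0.1218


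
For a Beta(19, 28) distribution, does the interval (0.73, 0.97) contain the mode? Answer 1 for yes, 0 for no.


Mode of Beta(a,b) = (a-1)/(a+b-2)
= (19-1)/(19+28-2) = 0.4
Check: 0.73 <= 0.4 <= 0.97?
Result: 0

0


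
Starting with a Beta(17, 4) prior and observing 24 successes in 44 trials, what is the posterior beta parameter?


Posterior beta = prior beta + failures
Failures = 44 - 24 = 20
beta_post = 4 + 20 = 24

24


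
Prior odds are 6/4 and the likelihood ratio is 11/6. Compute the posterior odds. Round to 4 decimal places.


Posterior odds = prior odds * likelihood ratio
= (6/4) * (11/6)
= 66 / 24
= 2.75

2.75


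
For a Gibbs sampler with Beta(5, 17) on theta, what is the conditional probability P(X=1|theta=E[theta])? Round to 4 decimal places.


E[theta] = 5/(5+17) = 0.2273
P(X=1|theta) = theta = 0.2273

0.2273


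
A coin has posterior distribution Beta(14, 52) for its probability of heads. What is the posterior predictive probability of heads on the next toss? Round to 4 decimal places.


Posterior predictive = E[theta] = alpha/(alpha+beta)
= 14/66
= 0.2121

0.2121


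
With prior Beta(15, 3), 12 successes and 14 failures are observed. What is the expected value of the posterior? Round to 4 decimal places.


Posterior = Beta(27, 17)
E[theta] = alpha/(alpha+beta)
= 27/44 = 0.6136

0.6136


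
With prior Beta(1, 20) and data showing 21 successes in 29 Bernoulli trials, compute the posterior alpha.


Conjugate update: alpha_posterior = alpha_prior + k
= 1 + 21 = 22

22


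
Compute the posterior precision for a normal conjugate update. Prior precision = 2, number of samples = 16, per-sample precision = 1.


tau_post = tau_0 + n * tau
= 2 + 16 * 1 = 18

18


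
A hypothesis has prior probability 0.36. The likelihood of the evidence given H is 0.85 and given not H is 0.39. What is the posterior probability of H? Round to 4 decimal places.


Using Bayes' theorem:
P(E) = 0.36 * 0.85 + 0.64 * 0.39
P(E) = 0.5556
P(H|E) = (0.36 * 0.85) / 0.5556 = 0.5508

0.5508


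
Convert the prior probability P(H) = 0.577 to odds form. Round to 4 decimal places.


P(not H) = 1 - 0.577 = 0.423
Odds = 0.577 / 0.423 = 1.3641

1.3641


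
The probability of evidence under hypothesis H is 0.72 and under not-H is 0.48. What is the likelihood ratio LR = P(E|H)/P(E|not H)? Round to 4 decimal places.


LR = 0.72 / 0.48
= 1.5

1.5


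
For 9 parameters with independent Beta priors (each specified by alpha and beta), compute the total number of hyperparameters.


A Beta prior has 2 hyperparameters per parameter.
Total = 9 * 2 = 18

18


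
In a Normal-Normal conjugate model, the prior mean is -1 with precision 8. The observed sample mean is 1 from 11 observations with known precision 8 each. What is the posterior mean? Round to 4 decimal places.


Posterior precision = tau0 + n*tau = 8 + 11*8 = 96
Posterior mean = (tau0*mu0 + n*tau*xbar) / posterior_precision
= (8*-1 + 11*8*1) / 96
= 80 / 96 = 0.8333

0.8333


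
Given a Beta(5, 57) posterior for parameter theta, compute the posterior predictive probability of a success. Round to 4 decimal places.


For a Beta-Bernoulli model, the predictive probability is the mean:
P(success) = 5/(5+57) = 5/62 = 0.0806

0.0806


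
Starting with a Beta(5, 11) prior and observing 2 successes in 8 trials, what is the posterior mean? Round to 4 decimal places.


Posterior parameters: alpha = 5 + 2 = 7
beta = 11 + 6 = 17
Posterior mean = alpha / (alpha + beta) = 7 / 24
= 0.2917

0.2917


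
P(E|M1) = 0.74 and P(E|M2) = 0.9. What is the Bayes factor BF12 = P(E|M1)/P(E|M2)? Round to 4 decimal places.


Bayes factor BF12 = P(E|M1) / P(E|M2)
= 0.74 / 0.9
= 0.8222

0.8222


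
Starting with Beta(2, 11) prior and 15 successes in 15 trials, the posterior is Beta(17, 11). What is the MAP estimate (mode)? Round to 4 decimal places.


The mode of Beta(a, b) when a > 1 and b > 1 is (a-1)/(a+b-2)
= (17 - 1) / (17 + 11 - 2)
= 16 / 26
= 0.6154

0.6154


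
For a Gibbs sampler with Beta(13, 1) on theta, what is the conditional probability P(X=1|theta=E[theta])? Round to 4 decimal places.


E[theta] = 13/(13+1) = 0.9286
P(X=1|theta) = theta = 0.9286

0.9286


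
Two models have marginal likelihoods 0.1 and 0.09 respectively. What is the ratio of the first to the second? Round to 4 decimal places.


Evidence ratio = 0.1 / 0.09
= 1.1111

1.1111


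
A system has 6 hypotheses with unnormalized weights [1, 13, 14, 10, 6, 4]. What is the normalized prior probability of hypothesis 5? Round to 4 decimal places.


The normalized prior is the weight divided by the total.
Total weight = 48
P(H5) = 6 / 48 = 0.125

0.125


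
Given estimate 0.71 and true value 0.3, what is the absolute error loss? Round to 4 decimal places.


Absolute error = |estimate - true|
= |0.41| = 0.41

0.41


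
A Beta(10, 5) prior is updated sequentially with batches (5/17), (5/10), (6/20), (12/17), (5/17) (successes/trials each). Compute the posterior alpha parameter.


Sequential conjugate updating is equivalent to a single batch update.
Total successes across all batches = 33
alpha_posterior = alpha_prior + total_successes = 10 + 33
= 43

43


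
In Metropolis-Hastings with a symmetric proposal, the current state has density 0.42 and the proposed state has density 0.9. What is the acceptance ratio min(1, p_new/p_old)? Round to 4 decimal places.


Ratio = p_new / p_old = 0.9 / 0.42 = 2.1429
Acceptance = min(1, 2.1429) = 1.0

1.0


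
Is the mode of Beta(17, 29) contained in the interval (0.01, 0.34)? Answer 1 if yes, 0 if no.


Mode = (a-1)/(a+b-2) = 16/44 = 0.3636
Interval: (0.01, 0.34)
Contains mode? 0

0


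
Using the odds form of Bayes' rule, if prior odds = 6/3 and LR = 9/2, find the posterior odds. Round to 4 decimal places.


Bayes' rule in odds form: posterior odds = prior odds * LR
= (6 * 9) / (3 * 2)
= 54/6 = 9.0

9.0


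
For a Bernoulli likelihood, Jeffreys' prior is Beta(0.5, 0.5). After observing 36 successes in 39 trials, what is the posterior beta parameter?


Jeffreys' prior for Bernoulli is Beta(0.5, 0.5).
Posterior is Beta(0.5 + k, 0.5 + n - k).
Posterior beta = 0.5 + (n - k) = 0.5 + 3 = 3.5

3.5


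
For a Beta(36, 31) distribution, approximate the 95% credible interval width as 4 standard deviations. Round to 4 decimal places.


Variance of Beta(a,b) = ab / ((a+b)^2 * (a+b+1))
= 36*31 / ((67)^2 * 68)
= 0.0037
SD = sqrt(0.0037) = 0.0605
Width = 4 * SD = 0.2419

0.2419


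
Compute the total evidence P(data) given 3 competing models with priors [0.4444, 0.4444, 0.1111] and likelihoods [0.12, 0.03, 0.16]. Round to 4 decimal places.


Marginal likelihood = sum P(model_i) * P(data|model_i)
Model 1: 0.4444 * 0.12 = 0.0533
Model 2: 0.4444 * 0.03 = 0.0133
Model 3: 0.1111 * 0.16 = 0.0178
Total = 0.0844

0.0844


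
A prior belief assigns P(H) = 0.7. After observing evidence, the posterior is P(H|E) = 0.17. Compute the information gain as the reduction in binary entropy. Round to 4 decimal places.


H(prior) = -0.7*log2(0.7) - 0.3*log2(0.3)
= 0.8813
H(post) = -0.17*log2(0.17) - 0.83*log2(0.83)
= 0.6577
IG = 0.8813 - 0.6577 = 0.2236

0.2236


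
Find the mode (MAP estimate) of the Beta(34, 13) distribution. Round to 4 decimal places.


For Beta(a,b) with a,b > 1:
Mode = (a-1)/(a+b-2) = (34-1)/(47-2)
= 33/45 = 0.7333

0.7333


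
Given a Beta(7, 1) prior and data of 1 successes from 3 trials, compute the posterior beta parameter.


Number of failures = 3 - 1 = 2
Posterior beta = 1 + 2 = 3

3


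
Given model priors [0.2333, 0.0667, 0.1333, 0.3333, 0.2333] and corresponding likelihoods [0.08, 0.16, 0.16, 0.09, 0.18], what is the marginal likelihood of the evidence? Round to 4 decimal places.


P(E) = sum_i P(M_i) P(E|M_i)
= 0.0187 + 0.0107 + 0.0213 + 0.03 + 0.042
= 0.1227

0.1227


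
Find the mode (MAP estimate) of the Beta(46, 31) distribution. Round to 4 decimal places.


For Beta(a,b) with a,b > 1:
Mode = (a-1)/(a+b-2) = (46-1)/(77-2)
= 45/75 = 0.6

0.6


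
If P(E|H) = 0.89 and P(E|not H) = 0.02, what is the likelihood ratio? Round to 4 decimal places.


Likelihood ratio = P(E|H) / P(E|not H)
= 0.89 / 0.02
= 44.5

44.5


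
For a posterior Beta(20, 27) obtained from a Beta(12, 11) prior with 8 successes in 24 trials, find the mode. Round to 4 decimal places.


Mode = (alpha - 1) / (alpha + beta - 2)
= 19 / 45
= 0.4222

0.4222


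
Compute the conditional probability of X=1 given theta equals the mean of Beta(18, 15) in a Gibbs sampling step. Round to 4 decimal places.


Mean of Beta(18, 15) = 0.5455
P(X=1 | theta=0.5455) = 0.5455

0.5455


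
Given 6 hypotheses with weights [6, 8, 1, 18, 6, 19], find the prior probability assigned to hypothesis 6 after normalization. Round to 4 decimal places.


To normalize, divide each weight by the sum of all weights.
Sum = 58
Prior(H6) = 19/58 = 0.3276

0.3276


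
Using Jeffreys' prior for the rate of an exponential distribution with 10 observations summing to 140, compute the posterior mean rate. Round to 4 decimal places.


Jeffreys' prior leads to posterior Gamma(10, 140).
Mean = 10/140 = 0.0714

0.0714


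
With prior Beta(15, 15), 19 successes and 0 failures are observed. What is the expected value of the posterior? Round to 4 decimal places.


Posterior = Beta(34, 15)
E[theta] = alpha/(alpha+beta)
= 34/49 = 0.6939

0.6939


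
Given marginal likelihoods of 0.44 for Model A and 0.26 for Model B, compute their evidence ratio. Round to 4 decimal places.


Ratio = ML(A) / ML(B) = 0.44/0.26
= 1.6923

1.6923


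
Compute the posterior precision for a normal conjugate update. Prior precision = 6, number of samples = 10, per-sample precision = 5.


tau_post = tau_0 + n * tau
= 6 + 10 * 5 = 56

56


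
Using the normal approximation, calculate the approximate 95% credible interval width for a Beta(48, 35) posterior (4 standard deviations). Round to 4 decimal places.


Var(Beta) = 48*35/(83^2 * 84) = 0.0029
SD = 0.0539
Width ~ 4*SD = 0.2155

0.2155


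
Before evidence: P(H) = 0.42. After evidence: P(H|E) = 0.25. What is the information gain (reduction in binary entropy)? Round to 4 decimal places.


Prior entropy = 0.9815
Posterior entropy = 0.8113
Information gain = 0.9815 - 0.8113 = 0.1702

0.1702


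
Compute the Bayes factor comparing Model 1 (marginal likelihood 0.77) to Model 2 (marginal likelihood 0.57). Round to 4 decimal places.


BF12 = marginal likelihood of M1 / marginal likelihood of M2
= 0.77/0.57
= 1.3509

1.3509


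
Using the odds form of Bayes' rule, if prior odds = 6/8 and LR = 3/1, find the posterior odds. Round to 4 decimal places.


Bayes' rule in odds form: posterior odds = prior odds * LR
= (6 * 3) / (8 * 1)
= 18/8 = 2.25

2.25


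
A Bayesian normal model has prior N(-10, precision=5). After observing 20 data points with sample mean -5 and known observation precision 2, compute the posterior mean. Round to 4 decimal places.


Posterior mean = (prior_precision * prior_mean + n * data_precision * data_mean) / (prior_precision + n * data_precision)
Numerator = 5*-10 + 20*2*-5 = -250
Denominator = 5 + 20*2 = 45
Posterior mean = -5.5556

-5.5556


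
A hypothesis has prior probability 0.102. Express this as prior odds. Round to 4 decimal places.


Odds = P(H) / P(not H) = 0.102 / 0.898
= 0.1136

0.1136


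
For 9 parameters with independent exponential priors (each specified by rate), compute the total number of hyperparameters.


A exponential prior has 1 hyperparameter per parameter.
Total = 9 * 1 = 9

9
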